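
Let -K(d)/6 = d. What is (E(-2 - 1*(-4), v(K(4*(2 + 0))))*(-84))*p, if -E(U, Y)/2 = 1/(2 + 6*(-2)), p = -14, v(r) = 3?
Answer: 1176/5 ≈ 235.20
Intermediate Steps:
K(d) = -6*d
E(U, Y) = ⅕ (E(U, Y) = -2/(2 + 6*(-2)) = -2/(2 - 12) = -2/(-10) = -2*(-⅒) = ⅕)
(E(-2 - 1*(-4), v(K(4*(2 + 0))))*(-84))*p = ((⅕)*(-84))*(-14) = -84/5*(-14) = 1176/5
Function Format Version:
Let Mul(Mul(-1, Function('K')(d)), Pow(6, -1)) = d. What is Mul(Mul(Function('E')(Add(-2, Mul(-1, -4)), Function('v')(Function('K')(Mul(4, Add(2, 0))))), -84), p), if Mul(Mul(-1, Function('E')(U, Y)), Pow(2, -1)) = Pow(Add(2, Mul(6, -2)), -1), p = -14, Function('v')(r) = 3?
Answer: Rational(1176, 5) ≈ 235.20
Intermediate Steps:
Function('K')(d) = Mul(-6, d)
Function('E')(U, Y) = Rational(1, 5) (Function('E')(U, Y) = Mul(-2, Pow(Add(2, Mul(6, -2)), -1)) = Mul(-2, Pow(Add(2, -12), -1)) = Mul(-2, Pow(-10, -1)) = Mul(-2, Rational(-1, 10)) = Rational(1, 5))
Mul(Mul(Function('E')(Add(-2, Mul(-1, -4)), Function('v')(Function('K')(Mul(4, Add(2, 0))))), -84), p) = Mul(Mul(Rational(1, 5), -84), -14) = Mul(Rational(-84, 5), -14) = Rational(1176, 5)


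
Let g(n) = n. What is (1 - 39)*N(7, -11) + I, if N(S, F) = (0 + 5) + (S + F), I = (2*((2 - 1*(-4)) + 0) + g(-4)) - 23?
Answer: -53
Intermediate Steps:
I = -15 (I = (2*((2 - 1*(-4)) + 0) - 4) - 23 = (2*((2 + 4) + 0) - 4) - 23 = (2*(6 + 0) - 4) - 23 = (2*6 - 4) - 23 = (12 - 4) - 23 = 8 - 23 = -15)
N(S, F) = 5 + F + S (N(S, F) = 5 + (F + S) = 5 + F + S)
(1 - 39)*N(7, -11) + I = (1 - 39)*(5 - 11 + 7) - 15 = -38*1 - 15 = -38 - 15 = -53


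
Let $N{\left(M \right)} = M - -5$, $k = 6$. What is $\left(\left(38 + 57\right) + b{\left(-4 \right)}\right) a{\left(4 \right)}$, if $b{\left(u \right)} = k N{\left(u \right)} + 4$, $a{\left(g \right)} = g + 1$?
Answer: $525$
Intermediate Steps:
$N{\left(M \right)} = 5 + M$ ($N{\left(M \right)} = M + 5 = 5 + M$)
$a{\left(g \right)} = 1 + g$
$b{\left(u \right)} = 34 + 6 u$ ($b{\left(u \right)} = 6 \left(5 + u\right) + 4 = \left(30 + 6 u\right) + 4 = 34 + 6 u$)
$\left(\left(38 + 57\right) + b{\left(-4 \right)}\right) a{\left(4 \right)} = \left(\left(38 + 57\right) + \left(34 + 6 \left(-4\right)\right)\right) \left(1 + 4\right) = \left(95 + \left(34 - 24\right)\right) 5 = \left(95 + 10\right) 5 = 105 \cdot 5 = 525$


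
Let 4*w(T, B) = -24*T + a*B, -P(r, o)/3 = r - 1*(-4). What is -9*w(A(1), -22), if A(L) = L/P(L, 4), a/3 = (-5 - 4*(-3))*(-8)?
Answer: -41598/5 ≈ -8319.6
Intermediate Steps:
a = -168 (a = 3*((-5 - 4*(-3))*(-8)) = 3*((-5 + 12)*(-8)) = 3*(7*(-8)) = 3*(-56) = -168)
P(r, o) = -12 - 3*r (P(r, o) = -3*(r - 1*(-4)) = -3*(r + 4) = -3*(4 + r) = -12 - 3*r)
A(L) = L/(-12 - 3*L)
w(T, B) = -42*B - 6*T (w(T, B) = (-24*T - 168*B)/4 = (-168*B - 24*T)/4 = -42*B - 6*T)
-9*w(A(1), -22) = -9*(-42*(-22) - (-6)/(12 + 3*1)) = -9*(924 - (-6)/(12 + 3)) = -9*(924 - (-6)/15) = -9*(924 - 6*(-1/15)) = -9*(924 + ⅖) = -9*4622/5 = -41598/5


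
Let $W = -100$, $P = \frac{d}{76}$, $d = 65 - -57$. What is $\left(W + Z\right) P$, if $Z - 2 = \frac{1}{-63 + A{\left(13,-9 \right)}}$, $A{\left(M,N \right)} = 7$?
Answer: $- \frac{334829}{2128} \approx -157.34$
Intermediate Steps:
$d = 122$ ($d = 65 + 57 = 122$)
$P = \frac{61}{38}$ ($P = \frac{122}{76} = 122 \cdot \frac{1}{76} = \frac{61}{38} \approx 1.6053$)
$Z = \frac{111}{56}$ ($Z = 2 + \frac{1}{-63 + 7} = 2 + \frac{1}{-56} = 2 - \frac{1}{56} = \frac{111}{56} \approx 1.9821$)
$\left(W + Z\right) P = \left(-100 + \frac{111}{56}\right) \frac{61}{38} = \left(- \frac{5489}{56}\right) \frac{61}{38} = - \frac{334829}{2128}$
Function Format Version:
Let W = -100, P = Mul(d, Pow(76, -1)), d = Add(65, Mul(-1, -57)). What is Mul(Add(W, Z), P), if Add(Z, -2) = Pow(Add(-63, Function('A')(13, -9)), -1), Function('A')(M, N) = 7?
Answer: Rational(-334829, 2128) ≈ -157.34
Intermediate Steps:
d = 122 (d = Add(65, 57) = 122)
P = Rational(61, 38) (P = Mul(122, Pow(76, -1)) = Mul(122, Rational(1, 76)) = Rational(61, 38) ≈ 1.6053)
Z = Rational(111, 56) (Z = Add(2, Pow(Add(-63, 7), -1)) = Add(2, Pow(-56, -1)) = Add(2, Rational(-1, 56)) = Rational(111, 56) ≈ 1.9821)
Mul(Add(W, Z), P) = Mul(Add(-100, Rational(111, 56)), Rational(61, 38)) = Mul(Rational(-5489, 56), Rational(61, 38)) = Rational(-334829, 2128)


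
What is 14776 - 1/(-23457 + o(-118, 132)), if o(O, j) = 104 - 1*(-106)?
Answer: 343497673/23247 ≈ 14776.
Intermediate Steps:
o(O, j) = 210 (o(O, j) = 104 + 106 = 210)
14776 - 1/(-23457 + o(-118, 132)) = 14776 - 1/(-23457 + 210) = 14776 - 1/(-23247) = 14776 - 1*(-1/23247) = 14776 + 1/23247 = 343497673/23247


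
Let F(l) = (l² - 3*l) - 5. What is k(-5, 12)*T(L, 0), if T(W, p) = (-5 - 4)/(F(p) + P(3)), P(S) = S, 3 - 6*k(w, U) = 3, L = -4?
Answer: 0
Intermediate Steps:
k(w, U) = 0 (k(w, U) = ½ - ⅙*3 = ½ - ½ = 0)
F(l) = -5 + l² - 3*l
T(W, p) = -9/(-2 + p² - 3*p) (T(W, p) = (-5 - 4)/((-5 + p² - 3*p) + 3) = -9/(-2 + p² - 3*p))
k(-5, 12)*T(L, 0) = 0*(9/(2 - 1*0² + 3*0)) = 0*(9/(2 - 1*0 + 0)) = 0*(9/(2 + 0 + 0)) = 0*(9/2) = 0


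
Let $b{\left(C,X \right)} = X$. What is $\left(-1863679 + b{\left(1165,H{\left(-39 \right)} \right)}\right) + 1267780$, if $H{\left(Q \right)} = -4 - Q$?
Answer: $-595864$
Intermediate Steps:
$\left(-1863679 + b{\left(1165,H{\left(-39 \right)} \right)}\right) + 1267780 = \left(-1863679 - -35\right) + 1267780 = \left(-1863679 + \left(-4 + 39\right)\right) + 1267780 = \left(-1863679 + 35\right) + 1267780 = -1863644 + 1267780 = -595864$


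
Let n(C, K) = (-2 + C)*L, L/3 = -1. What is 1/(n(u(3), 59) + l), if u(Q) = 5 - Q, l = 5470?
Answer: 1/5470 ≈ 0.00018282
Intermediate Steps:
L = -3 (L = 3*(-1) = -3)
n(C, K) = 6 - 3*C (n(C, K) = (-2 + C)*(-3) = 6 - 3*C)
1/(n(u(3), 59) + l) = 1/((6 - 3*(5 - 1*3)) + 5470) = 1/((6 - 3*(5 - 3)) + 5470) = 1/((6 - 3*2) + 5470) = 1/((6 - 6) + 5470) = 1/(0 + 5470) = 1/5470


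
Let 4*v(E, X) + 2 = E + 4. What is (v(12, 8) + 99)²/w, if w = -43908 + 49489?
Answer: 42025/22324 ≈ 1.8825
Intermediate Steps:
v(E, X) = ½ + E/4 (v(E, X) = -½ + (E + 4)/4 = -½ + (4 + E)/4 = -½ + (1 + E/4) = ½ + E/4)
w = 5581
(v(12, 8) + 99)²/w = ((½ + (¼)*12) + 99)²/5581 = ((½ + 3) + 99)²*(1/5581) = (7/2 + 99)²*(1/5581) = (205/2)²*(1/5581) = (42025/4)*(1/5581) = 42025/22324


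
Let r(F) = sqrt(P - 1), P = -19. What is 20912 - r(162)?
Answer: 20912 - 2*I*sqrt(5) ≈ 20912.0 - 4.4721*I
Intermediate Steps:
r(F) = 2*I*sqrt(5) (r(F) = sqrt(-19 - 1) = sqrt(-20) = 2*I*sqrt(5))
20912 - r(162) = 20912 - 2*I*sqrt(5)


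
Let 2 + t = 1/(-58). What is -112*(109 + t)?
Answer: -347480/29 ≈ -11982.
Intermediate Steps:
t = -117/58 (t = -2 + 1/(-58) = -2 + 1*(-1/58) = -2 - 1/58 = -117/58 ≈ -2.0172)
-112*(109 + t) = -112*(109 - 117/58) = -112*6205/58 = -347480/29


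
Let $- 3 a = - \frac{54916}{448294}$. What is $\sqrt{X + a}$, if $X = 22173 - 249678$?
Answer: $\frac{i \sqrt{102872486825034927}}{672441} \approx 476.97 i$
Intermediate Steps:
$X = -227505$ ($X = 22173 - 249678 = -227505$)
$a = \frac{27458}{672441}$ ($a = - \frac{\left(-54916\right) \frac{1}{448294}}{3} = \left(- \frac{1}{3}\right) \left(- \frac{27458}{224147}\right) = \frac{27458}{672441} \approx 0.040833$)
$\sqrt{X + a} = \sqrt{-227505 + \frac{27458}{672441}} = \sqrt{- \frac{152983662247}{672441}} = \frac{i \sqrt{102872486825034927}}{672441}$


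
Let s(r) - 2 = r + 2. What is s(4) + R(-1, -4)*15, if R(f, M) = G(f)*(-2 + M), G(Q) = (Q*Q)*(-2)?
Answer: 188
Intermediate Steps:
G(Q) = -2*Q² (G(Q) = Q²*(-2) = -2*Q²)
s(r) = 4 + r (s(r) = 2 + (r + 2) = 2 + (2 + r) = 4 + r)
R(f, M) = -2*f²*(-2 + M) (R(f, M) = (-2*f²)*(-2 + M) = -2*f²*(-2 + M))
s(4) + R(-1, -4)*15 = (4 + 4) + (2*(-1)²*(2 - 1*(-4)))*15 = 8 + (2*1*(2 + 4))*15 = 8 + (2*1*6)*15 = 8 + 12*15 = 8 + 180 = 188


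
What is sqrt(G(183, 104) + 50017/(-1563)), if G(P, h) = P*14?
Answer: sqrt(6180710007)/1563 ≈ 50.299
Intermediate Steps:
G(P, h) = 14*P
sqrt(G(183, 104) + 50017/(-1563)) = sqrt(14*183 + 50017/(-1563)) = sqrt(2562 + 50017*(-1/1563)) = sqrt(2562 - 50017/1563) = sqrt(3954389/1563) = sqrt(6180710007)/1563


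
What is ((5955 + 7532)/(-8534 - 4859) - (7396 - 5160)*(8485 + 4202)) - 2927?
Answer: -379973606674/13393 ≈ -2.8371e+7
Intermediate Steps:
((5955 + 7532)/(-8534 - 4859) - (7396 - 5160)*(8485 + 4202)) - 2927 = (13487/(-13393) - 2236*12687) - 2927 = (13487*(-1/13393) - 1*28368132) - 2927 = (-13487/13393 - 28368132) - 2927 = -379934405363/13393 - 2927 = -379973606674/13393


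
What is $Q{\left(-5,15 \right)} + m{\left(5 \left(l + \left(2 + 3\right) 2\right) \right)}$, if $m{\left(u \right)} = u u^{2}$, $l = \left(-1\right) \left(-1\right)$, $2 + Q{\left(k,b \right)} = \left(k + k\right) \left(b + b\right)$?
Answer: $166073$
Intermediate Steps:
$Q{\left(k,b \right)} = -2 + 4 b k$ ($Q{\left(k,b \right)} = -2 + \left(k + k\right) \left(b + b\right) = -2 + 2 k 2 b = -2 + 4 b k$)
$l = 1$
$m{\left(u \right)} = u^{3}$
$Q{\left(-5,15 \right)} + m{\left(5 \left(l + \left(2 + 3\right) 2\right) \right)} = \left(-2 + 4 \cdot 15 \left(-5\right)\right) + \left(5 \left(1 + \left(2 + 3\right) 2\right)\right)^{3} = \left(-2 - 300\right) + \left(5 \left(1 + 5 \cdot 2\right)\right)^{3} = -302 + \left(5 \left(1 + 10\right)\right)^{3} = -302 + \left(5 \cdot 11\right)^{3} = -302 + 55^{3} = -302 + 166375 = 166073$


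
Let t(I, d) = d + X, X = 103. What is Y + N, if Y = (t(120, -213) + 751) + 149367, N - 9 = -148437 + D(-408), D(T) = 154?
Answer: 1734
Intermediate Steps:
t(I, d) = 103 + d (t(I, d) = d + 103 = 103 + d)
N = -148274 (N = 9 + (-148437 + 154) = 9 - 148283 = -148274)
Y = 150008 (Y = ((103 - 213) + 751) + 149367 = (-110 + 751) + 149367 = 641 + 149367 = 150008)
Y + N = 150008 - 148274 = 1734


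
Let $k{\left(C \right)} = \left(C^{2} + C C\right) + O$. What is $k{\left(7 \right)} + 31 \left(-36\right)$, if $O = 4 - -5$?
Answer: $-1009$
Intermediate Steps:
$O = 9$ ($O = 4 + 5 = 9$)
$k{\left(C \right)} = 9 + 2 C^{2}$ ($k{\left(C \right)} = \left(C^{2} + C C\right) + 9 = \left(C^{2} + C^{2}\right) + 9 = 2 C^{2} + 9 = 9 + 2 C^{2}$)
$k{\left(7 \right)} + 31 \left(-36\right) = \left(9 + 2 \cdot 7^{2}\right) + 31 \left(-36\right) = \left(9 + 2 \cdot 49\right) - 1116 = \left(9 + 98\right) - 1116 = 107 - 1116 = -1009$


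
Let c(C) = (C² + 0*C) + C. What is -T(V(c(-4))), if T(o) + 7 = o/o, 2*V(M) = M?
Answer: 6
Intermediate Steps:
c(C) = C + C² (c(C) = (C² + 0) + C = C² + C = C + C²)
V(M) = M/2
T(o) = -6 (T(o) = -7 + o/o = -7 + 1 = -6)
-T(V(c(-4))) = -1*(-6) = 6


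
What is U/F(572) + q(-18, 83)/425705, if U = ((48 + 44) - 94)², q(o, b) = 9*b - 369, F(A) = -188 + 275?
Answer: 247958/5290905 ≈ 0.046865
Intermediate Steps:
F(A) = 87
q(o, b) = -369 + 9*b
U = 4 (U = (92 - 94)² = (-2)² = 4)
U/F(572) + q(-18, 83)/425705 = 4/87 + (-369 + 9*83)/425705 = 4*(1/87) + (-369 + 747)*(1/425705) = 4/87 + 378*(1/425705) = 4/87 + 54/60815 = 247958/5290905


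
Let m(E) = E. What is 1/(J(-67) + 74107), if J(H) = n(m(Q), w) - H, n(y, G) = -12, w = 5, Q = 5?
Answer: 1/74162 ≈ 1.3484e-5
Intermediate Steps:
J(H) = -12 - H
1/(J(-67) + 74107) = 1/((-12 - 1*(-67)) + 74107) = 1/((-12 + 67) + 74107) = 1/(55 + 74107) = 1/74162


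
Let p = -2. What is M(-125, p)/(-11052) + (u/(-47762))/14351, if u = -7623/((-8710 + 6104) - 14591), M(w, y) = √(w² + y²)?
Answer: -693/1071580186274 - √15629/11052 ≈ -0.011312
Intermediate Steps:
u = 7623/17197 (u = -7623/(-2606 - 14591) = -7623/(-17197) = -7623*(-1/17197) = 7623/17197 ≈ 0.44327)
M(-125, p)/(-11052) + (u/(-47762))/14351 = √((-125)² + (-2)²)/(-11052) + ((7623/17197)/(-47762))/14351 = √(15625 + 4)*(-1/11052) + ((7623/17197)*(-1/47762))*(1/14351) = √15629*(-1/11052) - 693/74669374*1/14351 = -√15629/11052 - 693/1071580186274 = -693/1071580186274 - √15629/11052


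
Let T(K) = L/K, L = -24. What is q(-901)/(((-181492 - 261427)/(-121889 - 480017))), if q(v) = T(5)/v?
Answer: 14445744/1995350095 ≈ 0.0072397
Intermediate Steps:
T(K) = -24/K
q(v) = -24/(5*v) (q(v) = (-24/5)/v = (-24*⅕)/v = -24/(5*v))
q(-901)/(((-181492 - 261427)/(-121889 - 480017))) = (-24/5/(-901))/(((-181492 - 261427)/(-121889 - 480017))) = (-24/5*(-1/901))/((-442919/(-601906))) = 24/(4505*((-442919*(-1/601906)))) = 24/(4505*(442919/601906)) = (24/4505)*(601906/442919) = 14445744/1995350095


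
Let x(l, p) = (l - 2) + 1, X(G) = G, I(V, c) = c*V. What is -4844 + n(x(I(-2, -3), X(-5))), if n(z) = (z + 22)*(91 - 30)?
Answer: -3197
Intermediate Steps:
I(V, c) = V*c
x(l, p) = -1 + l (x(l, p) = (-2 + l) + 1 = -1 + l)
n(z) = 1342 + 61*z (n(z) = (22 + z)*61 = 1342 + 61*z)
-4844 + n(x(I(-2, -3), X(-5))) = -4844 + (1342 + 61*(-1 - 2*(-3))) = -4844 + (1342 + 61*(-1 + 6)) = -4844 + (1342 + 61*5) = -4844 + (1342 + 305) = -4844 + 1647 = -3197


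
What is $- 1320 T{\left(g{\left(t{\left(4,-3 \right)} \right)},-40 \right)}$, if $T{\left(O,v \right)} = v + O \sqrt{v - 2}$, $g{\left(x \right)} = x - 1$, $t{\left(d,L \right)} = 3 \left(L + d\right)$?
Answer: $52800 - 2640 i \sqrt{42} \approx 52800.0 - 17109.0 i$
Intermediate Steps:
$t{\left(d,L \right)} = 3 L + 3 d$
$g{\left(x \right)} = -1 + x$
$T{\left(O,v \right)} = v + O \sqrt{-2 + v}$
$- 1320 T{\left(g{\left(t{\left(4,-3 \right)} \right)},-40 \right)} = - 1320 \left(-40 + \left(-1 + \left(3 \left(-3\right) + 3 \cdot 4\right)\right) \sqrt{-2 - 40}\right) = - 1320 \left(-40 + \left(-1 + \left(-9 + 12\right)\right) \sqrt{-42}\right) = - 1320 \left(-40 + \left(-1 + 3\right) i \sqrt{42}\right) = - 1320 \left(-40 + 2 i \sqrt{42}\right) = 52800 - 2640 i \sqrt{42}$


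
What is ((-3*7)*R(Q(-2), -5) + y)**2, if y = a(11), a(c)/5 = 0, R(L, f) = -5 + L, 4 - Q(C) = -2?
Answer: 441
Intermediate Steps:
Q(C) = 6 (Q(C) = 4 - 1*(-2) = 4 + 2 = 6)
a(c) = 0 (a(c) = 5*0 = 0)
y = 0
((-3*7)*R(Q(-2), -5) + y)**2 = ((-3*7)*(-5 + 6) + 0)**2 = (-21*1 + 0)**2 = (-21 + 0)**2 = (-21)**2 = 441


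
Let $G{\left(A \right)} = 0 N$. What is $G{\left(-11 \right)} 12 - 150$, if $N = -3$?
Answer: $-150$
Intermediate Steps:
$G{\left(A \right)} = 0$ ($G{\left(A \right)} = 0 \left(-3\right) = 0$)
$G{\left(-11 \right)} 12 - 150 = 0 \cdot 12 - 150 = 0 - 150 = -150$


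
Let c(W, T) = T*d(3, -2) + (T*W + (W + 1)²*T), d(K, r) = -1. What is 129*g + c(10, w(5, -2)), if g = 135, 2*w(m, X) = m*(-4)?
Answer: 16115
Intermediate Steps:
w(m, X) = -2*m (w(m, X) = (m*(-4))/2 = (-4*m)/2 = -2*m)
c(W, T) = -T + T*W + T*(1 + W)² (c(W, T) = T*(-1) + (T*W + (W + 1)²*T) = -T + (T*W + (1 + W)²*T) = -T + (T*W + T*(1 + W)²) = -T + T*W + T*(1 + W)²)
129*g + c(10, w(5, -2)) = 129*135 - 2*5*10*(3 + 10) = 17415 - 10*10*13 = 17415 - 1300 = 16115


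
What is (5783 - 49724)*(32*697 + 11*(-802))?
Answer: -592412562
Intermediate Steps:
(5783 - 49724)*(32*697 + 11*(-802)) = -43941*(22304 - 8822) = -43941*13482 = -592412562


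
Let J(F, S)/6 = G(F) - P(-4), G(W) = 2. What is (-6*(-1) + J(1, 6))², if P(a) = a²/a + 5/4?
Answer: 4761/4 ≈ 1190.3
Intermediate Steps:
P(a) = 5/4 + a (P(a) = a + 5*(¼) = a + 5/4 = 5/4 + a)
J(F, S) = 57/2 (J(F, S) = 6*(2 - (5/4 - 4)) = 6*(2 - 1*(-11/4)) = 6*(2 + 11/4) = 6*(19/4) = 57/2)
(-6*(-1) + J(1, 6))² = (-6*(-1) + 57/2)² = (6 + 57/2)² = (69/2)² = 4761/4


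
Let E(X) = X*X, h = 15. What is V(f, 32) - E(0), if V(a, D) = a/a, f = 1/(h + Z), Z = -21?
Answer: 1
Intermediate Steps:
E(X) = X**2
f = -1/6 (f = 1/(15 - 21) = 1/(-6) = -1/6 ≈ -0.16667)
V(a, D) = 1
V(f, 32) - E(0) = 1 - 1*0**2 = 1 - 1*0 = 1 + 0 = 1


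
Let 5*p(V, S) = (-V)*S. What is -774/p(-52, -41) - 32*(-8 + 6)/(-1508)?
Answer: 54803/30914 ≈ 1.7728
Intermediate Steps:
p(V, S) = -S*V/5 (p(V, S) = ((-V)*S)/5 = (-S*V)/5 = -S*V/5)
-774/p(-52, -41) - 32*(-8 + 6)/(-1508) = -774/((-⅕*(-41)*(-52))) - 32*(-8 + 6)/(-1508) = -774/(-2132/5) - 32*(-2)*(-1/1508) = -774*(-5/2132) + 64*(-1/1508) = 1935/1066 - 16/377 = 54803/30914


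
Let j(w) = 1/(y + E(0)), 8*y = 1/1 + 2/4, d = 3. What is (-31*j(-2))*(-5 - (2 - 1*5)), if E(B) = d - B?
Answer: 992/51 ≈ 19.451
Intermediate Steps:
y = 3/16 (y = (1/1 + 2/4)/8 = (1*1 + 2*(1/4))/8 = (1 + 1/2)/8 = (1/8)*(3/2) = 3/16 ≈ 0.18750)
E(B) = 3 - B
j(w) = 16/51 (j(w) = 1/(3/16 + (3 - 1*0)) = 1/(3/16 + (3 + 0)) = 1/(3/16 + 3) = 1/(51/16) = 16/51)
(-31*j(-2))*(-5 - (2 - 1*5)) = (-31*16/51)*(-5 - (2 - 1*5)) = -496*(-5 - (2 - 5))/51 = -496*(-5 - 1*(-3))/51 = -496*(-5 + 3)/51 = -496/51*(-2) = 992/51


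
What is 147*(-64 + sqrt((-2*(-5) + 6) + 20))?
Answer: -8526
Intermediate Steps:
147*(-64 + sqrt((-2*(-5) + 6) + 20)) = 147*(-64 + sqrt((10 + 6) + 20)) = 147*(-64 + sqrt(16 + 20)) = 147*(-64 + sqrt(36)) = 147*(-64 + 6) = 147*(-58) = -8526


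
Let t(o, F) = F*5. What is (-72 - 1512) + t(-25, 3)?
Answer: -1569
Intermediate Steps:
t(o, F) = 5*F
(-72 - 1512) + t(-25, 3) = (-72 - 1512) + 5*3 = -1584 + 15 = -1569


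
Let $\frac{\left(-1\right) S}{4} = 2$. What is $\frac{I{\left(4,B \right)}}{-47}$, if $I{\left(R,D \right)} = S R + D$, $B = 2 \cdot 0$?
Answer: $\frac{32}{47} \approx 0.68085$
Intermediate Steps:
$S = -8$ ($S = \left(-4\right) 2 = -8$)
$B = 0$
$I{\left(R,D \right)} = D - 8 R$ ($I{\left(R,D \right)} = - 8 R + D = D - 8 R$)
$\frac{I{\left(4,B \right)}}{-47} = \frac{0 - 32}{-47} = \left(0 - 32\right) \left(- \frac{1}{47}\right) = \left(-32\right) \left(- \frac{1}{47}\right) = \frac{32}{47}$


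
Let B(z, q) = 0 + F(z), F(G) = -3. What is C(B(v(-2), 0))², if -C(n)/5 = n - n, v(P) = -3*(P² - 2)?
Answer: 0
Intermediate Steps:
v(P) = 6 - 3*P² (v(P) = -3*(-2 + P²) = 6 - 3*P²)
B(z, q) = -3 (B(z, q) = 0 - 3 = -3)
C(n) = 0 (C(n) = -5*(n - n) = -5*0 = 0)
C(B(v(-2), 0))² = 0² = 0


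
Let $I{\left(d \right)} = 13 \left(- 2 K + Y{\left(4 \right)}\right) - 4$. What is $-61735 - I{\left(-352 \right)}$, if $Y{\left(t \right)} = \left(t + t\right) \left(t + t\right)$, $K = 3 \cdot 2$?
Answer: $-62407$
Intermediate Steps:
$K = 6$
$Y{\left(t \right)} = 4 t^{2}$ ($Y{\left(t \right)} = 2 t 2 t = 4 t^{2}$)
$I{\left(d \right)} = 672$ ($I{\left(d \right)} = 13 \left(\left(-2\right) 6 + 4 \cdot 4^{2}\right) - 4 = 13 \left(-12 + 4 \cdot 16\right) - 4 = 13 \left(-12 + 64\right) - 4 = 13 \cdot 52 - 4 = 676 - 4 = 672$)
$-61735 - I{\left(-352 \right)} = -61735 - 672 = -62407$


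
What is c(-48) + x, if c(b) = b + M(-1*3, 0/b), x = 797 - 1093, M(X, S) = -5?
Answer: -349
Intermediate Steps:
x = -296
c(b) = -5 + b (c(b) = b - 5 = -5 + b)
c(-48) + x = (-5 - 48) - 296 = -53 - 296 = -349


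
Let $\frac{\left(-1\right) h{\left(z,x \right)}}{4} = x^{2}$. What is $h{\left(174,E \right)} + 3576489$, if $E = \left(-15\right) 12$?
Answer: $3446889$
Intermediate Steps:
$E = -180$
$h{\left(z,x \right)} = - 4 x^{2}$
$h{\left(174,E \right)} + 3576489 = - 4 \left(-180\right)^{2} + 3576489 = \left(-4\right) 32400 + 3576489 = -129600 + 3576489 = 3446889$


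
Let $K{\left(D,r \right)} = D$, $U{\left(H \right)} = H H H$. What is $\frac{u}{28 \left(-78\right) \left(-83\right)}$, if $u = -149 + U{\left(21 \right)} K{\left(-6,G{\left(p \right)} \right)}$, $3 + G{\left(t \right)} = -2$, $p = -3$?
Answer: $- \frac{55715}{181272} \approx -0.30736$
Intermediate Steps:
$G{\left(t \right)} = -5$ ($G{\left(t \right)} = -3 - 2 = -5$)
$U{\left(H \right)} = H^{3}$ ($U{\left(H \right)} = H^{2} H = H^{3}$)
$u = -55715$ ($u = -149 + 21^{3} \left(-6\right) = -149 + 9261 \left(-6\right) = -149 - 55566 = -55715$)
$\frac{u}{28 \left(-78\right) \left(-83\right)} = - \frac{55715}{28 \left(-78\right) \left(-83\right)} = - \frac{55715}{\left(-2184\right) \left(-83\right)} = - \frac{55715}{181272}$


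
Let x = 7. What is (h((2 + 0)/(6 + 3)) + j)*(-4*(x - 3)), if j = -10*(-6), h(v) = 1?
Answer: -976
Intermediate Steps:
j = 60
(h((2 + 0)/(6 + 3)) + j)*(-4*(x - 3)) = (1 + 60)*(-4*(7 - 3)) = 61*(-4*4) = 61*(-16) = -976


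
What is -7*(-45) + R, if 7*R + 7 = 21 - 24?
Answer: 2195/7 ≈ 313.57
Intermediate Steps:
R = -10/7 (R = -1 + (21 - 24)/7 = -1 + (⅐)*(-3) = -1 - 3/7 = -10/7 ≈ -1.4286)
-7*(-45) + R = -7*(-45) - 10/7 = 315 - 10/7 = 2195/7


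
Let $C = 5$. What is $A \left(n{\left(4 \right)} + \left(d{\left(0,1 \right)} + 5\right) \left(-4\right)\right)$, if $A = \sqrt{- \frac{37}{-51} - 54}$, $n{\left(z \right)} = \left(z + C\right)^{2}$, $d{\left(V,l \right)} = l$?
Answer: $\frac{19 i \sqrt{138567}}{17} \approx 416.04 i$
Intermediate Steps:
$n{\left(z \right)} = \left(5 + z\right)^{2}$ ($n{\left(z \right)} = \left(z + 5\right)^{2} = \left(5 + z\right)^{2}$)
$A = \frac{i \sqrt{138567}}{51}$ ($A = \sqrt{\left(-37\right) \left(- \frac{1}{51}\right) - 54} = \sqrt{\frac{37}{51} - 54} = \sqrt{- \frac{2717}{51}} = \frac{i \sqrt{138567}}{51} \approx 7.2989 i$)
$A \left(n{\left(4 \right)} + \left(d{\left(0,1 \right)} + 5\right) \left(-4\right)\right) = \frac{i \sqrt{138567}}{51} \left(\left(5 + 4\right)^{2} + \left(1 + 5\right) \left(-4\right)\right) = \frac{i \sqrt{138567}}{51} \left(9^{2} + 6 \left(-4\right)\right) = \frac{i \sqrt{138567}}{51} \left(81 - 24\right) = \frac{i \sqrt{138567}}{51} \cdot 57 = \frac{19 i \sqrt{138567}}{17}$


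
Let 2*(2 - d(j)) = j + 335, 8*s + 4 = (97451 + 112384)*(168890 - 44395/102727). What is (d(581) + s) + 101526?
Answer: 3640619303307437/821816 ≈ 4.4300e+9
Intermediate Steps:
s = 3640536242364317/821816 (s = -½ + ((97451 + 112384)*(168890 - 44395/102727))/8 = -½ + (209835*(168890 - 44395*1/102727))/8 = -½ + (209835*(168890 - 44395/102727))/8 = -½ + (209835*(17349518635/102727))/8 = -½ + (⅛)*(3640536242775225/102727) = -½ + 3640536242775225/821816 = 3640536242364317/821816 ≈ 4.4299e+9)
d(j) = -331/2 - j/2 (d(j) = 2 - (j + 335)/2 = 2 - (335 + j)/2 = 2 + (-335/2 - j/2) = -331/2 - j/2)
(d(581) + s) + 101526 = ((-331/2 - ½*581) + 3640536242364317/821816) + 101526 = ((-331/2 - 581/2) + 3640536242364317/821816) + 101526 = (-456 + 3640536242364317/821816) + 101526 = 3640535867616221/821816 + 101526 = 3640619303307437/821816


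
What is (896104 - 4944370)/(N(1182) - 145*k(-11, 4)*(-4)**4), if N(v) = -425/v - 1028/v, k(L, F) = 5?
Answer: 4785050412/219380653 ≈ 21.812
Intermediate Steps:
N(v) = -1453/v
(896104 - 4944370)/(N(1182) - 145*k(-11, 4)*(-4)**4) = (896104 - 4944370)/(-1453/1182 - 145*5*(-4)**4) = -4048266/(-1453*1/1182 - 725*256) = -4048266/(-1453/1182 - 185600) = -4048266/(-219380653/1182) = -4048266*(-1182/219380653) = 4785050412/219380653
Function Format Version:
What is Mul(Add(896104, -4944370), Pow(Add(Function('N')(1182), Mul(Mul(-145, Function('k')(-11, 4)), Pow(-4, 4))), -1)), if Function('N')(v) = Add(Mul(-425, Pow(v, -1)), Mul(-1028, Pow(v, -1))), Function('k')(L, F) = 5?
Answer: Rational(4785050412, 219380653) ≈ 21.812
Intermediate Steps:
Function('N')(v) = Mul(-1453, Pow(v, -1))
Mul(Add(896104, -4944370), Pow(Add(Function('N')(1182), Mul(Mul(-145, Function('k')(-11, 4)), Pow(-4, 4))), -1)) = Mul(Add(896104, -4944370), Pow(Add(Mul(-1453, Pow(1182, -1)), Mul(Mul(-145, 5), Pow(-4, 4))), -1)) = Mul(-4048266, Pow(Add(Mul(-1453, Rational(1, 1182)), Mul(-725, 256)), -1)) = Mul(-4048266, Pow(Add(Rational(-1453, 1182), -185600), -1)) = Mul(-4048266, Pow(Rational(-219380653, 1182), -1)) = Mul(-4048266, Rational(-1182, 219380653)) = Rational(4785050412, 219380653)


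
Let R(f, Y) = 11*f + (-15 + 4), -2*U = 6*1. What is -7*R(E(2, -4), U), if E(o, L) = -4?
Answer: 385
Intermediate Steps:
U = -3 ≈ -3.0000
R(f, Y) = -11 + 11*f (R(f, Y) = 11*f - 11 = -11 + 11*f)
-7*R(E(2, -4), U) = -7*(-11 + 11*(-4)) = -7*(-11 - 44) = -7*(-55) = 385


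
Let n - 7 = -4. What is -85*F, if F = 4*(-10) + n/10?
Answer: 6749/2 ≈ 3374.5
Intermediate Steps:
n = 3 (n = 7 - 4 = 3)
F = -397/10 (F = 4*(-10) + 3/10 = -40 + 3*(1/10) = -40 + 3/10 = -397/10 ≈ -39.700)
-85*F = -85*(-397/10) = 6749/2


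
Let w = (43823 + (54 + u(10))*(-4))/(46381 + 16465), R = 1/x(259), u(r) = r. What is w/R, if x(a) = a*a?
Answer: 417502561/8978 ≈ 46503.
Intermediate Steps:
x(a) = a²
R = 1/67081 (R = 1/(259²) = 1/67081 ≈ 1.4907e-5)
w = 43567/62846 (w = (43823 + (54 + 10)*(-4))/(46381 + 16465) = (43823 + 64*(-4))/62846 = (43823 - 256)*(1/62846) = 43567*(1/62846) = 43567/62846 ≈ 0.69323)
w/R = 43567/(62846*(1/67081)) = (43567/62846)*67081 = 417502561/8978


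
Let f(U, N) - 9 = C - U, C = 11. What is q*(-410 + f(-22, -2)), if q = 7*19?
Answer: -48944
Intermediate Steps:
f(U, N) = 20 - U (f(U, N) = 9 + (11 - U) = 20 - U)
q = 133
q*(-410 + f(-22, -2)) = 133*(-410 + (20 - 1*(-22))) = 133*(-410 + (20 + 22)) = 133*(-410 + 42) = 133*(-368) = -48944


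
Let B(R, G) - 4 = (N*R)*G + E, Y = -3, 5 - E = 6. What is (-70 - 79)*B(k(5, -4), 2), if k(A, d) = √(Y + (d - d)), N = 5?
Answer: -447 - 1490*I*√3 ≈ -447.0 - 2580.8*I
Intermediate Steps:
E = -1 (E = 5 - 1*6 = 5 - 6 = -1)
k(A, d) = I*√3 (k(A, d) = √(-3 + (d - d)) = √(-3 + 0) = √(-3) = I*√3)
B(R, G) = 3 + 5*G*R (B(R, G) = 4 + ((5*R)*G - 1) = 4 + (5*G*R - 1) = 4 + (-1 + 5*G*R) = 3 + 5*G*R)
(-70 - 79)*B(k(5, -4), 2) = (-70 - 79)*(3 + 5*2*(I*√3)) = -149*(3 + 10*I*√3) = -447 - 1490*I*√3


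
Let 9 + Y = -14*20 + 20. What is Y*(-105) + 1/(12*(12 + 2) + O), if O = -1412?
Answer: 35136779/1244 ≈ 28245.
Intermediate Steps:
Y = -269 (Y = -9 + (-14*20 + 20) = -9 + (-280 + 20) = -9 - 260 = -269)
Y*(-105) + 1/(12*(12 + 2) + O) = -269*(-105) + 1/(12*(12 + 2) - 1412) = 28245 + 1/(12*14 - 1412) = 28245 + 1/(168 - 1412) = 28245 + 1/(-1244) = 28245 - 1/1244 = 35136779/1244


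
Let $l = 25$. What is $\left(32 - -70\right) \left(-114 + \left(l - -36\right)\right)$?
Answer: $-5406$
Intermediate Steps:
$\left(32 - -70\right) \left(-114 + \left(l - -36\right)\right) = \left(32 - -70\right) \left(-114 + \left(25 - -36\right)\right) = \left(32 + 70\right) \left(-114 + \left(25 + 36\right)\right) = 102 \left(-114 + 61\right) = 102 \left(-53\right) = -5406$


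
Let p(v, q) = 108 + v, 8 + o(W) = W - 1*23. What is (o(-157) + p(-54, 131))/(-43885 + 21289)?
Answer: 67/11298 ≈ 0.0059303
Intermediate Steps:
o(W) = -31 + W (o(W) = -8 + (W - 1*23) = -8 + (W - 23) = -8 + (-23 + W) = -31 + W)
(o(-157) + p(-54, 131))/(-43885 + 21289) = ((-31 - 157) + (108 - 54))/(-43885 + 21289) = (-188 + 54)/(-22596) = -134*(-1/22596) = 67/11298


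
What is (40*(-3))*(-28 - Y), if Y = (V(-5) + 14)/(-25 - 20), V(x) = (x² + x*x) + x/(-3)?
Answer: 28664/9 ≈ 3184.9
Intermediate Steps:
V(x) = 2*x² - x/3 (V(x) = (x² + x²) + x*(-⅓) = 2*x² - x/3)
Y = -197/135 (Y = ((⅓)*(-5)*(-1 + 6*(-5)) + 14)/(-25 - 20) = ((⅓)*(-5)*(-1 - 30) + 14)/(-45) = ((⅓)*(-5)*(-31) + 14)*(-1/45) = (155/3 + 14)*(-1/45) = (197/3)*(-1/45) = -197/135 ≈ -1.4593)
(40*(-3))*(-28 - Y) = (40*(-3))*(-28 - 1*(-197/135)) = -120*(-28 + 197/135) = -120*(-3583/135) = 28664/9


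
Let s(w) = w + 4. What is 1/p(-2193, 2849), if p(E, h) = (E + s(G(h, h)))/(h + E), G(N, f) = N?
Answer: 164/165 ≈ 0.99394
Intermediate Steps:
s(w) = 4 + w
p(E, h) = (4 + E + h)/(E + h) (p(E, h) = (E + (4 + h))/(h + E) = (4 + E + h)/(E + h))
1/p(-2193, 2849) = 1/((4 - 2193 + 2849)/(-2193 + 2849)) = 1/(660/656) = 1/((1/656)*660) = 1/(165/164) = 164/165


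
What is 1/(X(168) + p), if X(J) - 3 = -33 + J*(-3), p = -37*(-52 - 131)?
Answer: 1/6237 ≈ 0.00016033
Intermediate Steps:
p = 6771 (p = -37*(-183) = 6771)
X(J) = -30 - 3*J (X(J) = 3 + (-33 + J*(-3)) = 3 + (-33 - 3*J) = -30 - 3*J)
1/(X(168) + p) = 1/((-30 - 3*168) + 6771) = 1/((-30 - 504) + 6771) = 1/(-534 + 6771) = 1/6237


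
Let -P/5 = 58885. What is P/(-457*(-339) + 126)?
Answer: -294425/155049 ≈ -1.8989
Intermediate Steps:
P = -294425 (P = -5*58885 = -294425)
P/(-457*(-339) + 126) = -294425/(-457*(-339) + 126) = -294425/(154923 + 126) = -294425/155049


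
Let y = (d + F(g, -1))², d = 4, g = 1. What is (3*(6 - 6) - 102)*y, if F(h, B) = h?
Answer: -2550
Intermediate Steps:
y = 25 (y = (4 + 1)² = 5² = 25)
(3*(6 - 6) - 102)*y = (3*(6 - 6) - 102)*25 = (3*0 - 102)*25 = (0 - 102)*25 = -102*25 = -2550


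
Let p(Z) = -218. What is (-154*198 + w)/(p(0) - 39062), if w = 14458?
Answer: 8017/19640 ≈ 0.40820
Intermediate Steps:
(-154*198 + w)/(p(0) - 39062) = (-154*198 + 14458)/(-218 - 39062) = (-30492 + 14458)/(-39280) = -16034*(-1/39280) = 8017/19640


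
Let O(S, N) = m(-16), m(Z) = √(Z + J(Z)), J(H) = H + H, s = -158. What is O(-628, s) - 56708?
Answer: -56708 + 4*I*√3 ≈ -56708.0 + 6.9282*I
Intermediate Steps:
J(H) = 2*H
m(Z) = √3*√Z (m(Z) = √(Z + 2*Z) = √(3*Z) = √3*√Z)
O(S, N) = 4*I*√3 (O(S, N) = √3*√(-16) = √3*(4*I) = 4*I*√3)
O(-628, s) - 56708 = 4*I*√3 - 56708 = -56708 + 4*I*√3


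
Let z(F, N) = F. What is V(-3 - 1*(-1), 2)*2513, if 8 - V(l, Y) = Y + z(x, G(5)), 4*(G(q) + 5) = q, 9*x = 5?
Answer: 123137/9 ≈ 13682.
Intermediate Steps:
x = 5/9 (x = (⅑)*5 = 5/9 ≈ 0.55556)
G(q) = -5 + q/4
V(l, Y) = 67/9 - Y (V(l, Y) = 8 - (Y + 5/9) = 8 - (5/9 + Y) = 8 + (-5/9 - Y) = 67/9 - Y)
V(-3 - 1*(-1), 2)*2513 = (67/9 - 1*2)*2513 = (67/9 - 2)*2513 = (49/9)*2513 = 123137/9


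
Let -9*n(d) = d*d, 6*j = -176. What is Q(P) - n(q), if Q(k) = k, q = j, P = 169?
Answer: 21433/81 ≈ 264.60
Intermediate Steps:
j = -88/3 (j = (1/6)*(-176) = -88/3 ≈ -29.333)
q = -88/3 ≈ -29.333
n(d) = -d**2/9 (n(d) = -d*d/9 = -d**2/9)
Q(P) - n(q) = 169 - (-1)*(-88/3)**2/9 = 169 - (-1)*7744/(9*9) = 169 - 1*(-7744/81) = 169 + 7744/81 = 21433/81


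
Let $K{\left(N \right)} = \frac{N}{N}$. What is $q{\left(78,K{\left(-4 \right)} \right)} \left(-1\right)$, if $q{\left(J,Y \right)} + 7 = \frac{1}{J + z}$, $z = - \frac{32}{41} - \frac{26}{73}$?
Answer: $\frac{1607371}{230052} \approx 6.987$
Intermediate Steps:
$z = - \frac{3402}{2993}$ ($z = \left(-32\right) \frac{1}{41} - \frac{26}{73} = - \frac{32}{41} - \frac{26}{73} = - \frac{3402}{2993} \approx -1.1367$)
$K{\left(N \right)} = 1$
$q{\left(J,Y \right)} = -7 + \frac{1}{- \frac{3402}{2993} + J}$ ($q{\left(J,Y \right)} = -7 + \frac{1}{J - \frac{3402}{2993}} = -7 + \frac{1}{- \frac{3402}{2993} + J}$)
$q{\left(78,K{\left(-4 \right)} \right)} \left(-1\right) = \frac{26807 - 1634178}{-3402 + 2993 \cdot 78} \left(-1\right) = \frac{26807 - 1634178}{-3402 + 233454} \left(-1\right) = \frac{1}{230052} \left(-1607371\right) \left(-1\right) = \left(- \frac{1607371}{230052}\right) \left(-1\right) = \frac{1607371}{230052}$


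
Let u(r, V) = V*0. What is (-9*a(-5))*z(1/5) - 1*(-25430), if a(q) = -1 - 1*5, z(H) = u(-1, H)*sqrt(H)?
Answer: 25430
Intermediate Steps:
u(r, V) = 0
z(H) = 0 (z(H) = 0*sqrt(H) = 0)
a(q) = -6 (a(q) = -1 - 5 = -6)
(-9*a(-5))*z(1/5) - 1*(-25430) = -9*(-6)*0 - 1*(-25430) = 54*0 + 25430 = 0 + 25430 = 25430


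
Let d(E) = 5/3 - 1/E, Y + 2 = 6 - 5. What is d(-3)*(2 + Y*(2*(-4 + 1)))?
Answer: 16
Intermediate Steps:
Y = -1 (Y = -2 + (6 - 5) = -2 + 1 = -1)
d(E) = 5/3 - 1/E (d(E) = 5*(1/3) - 1/E = 5/3 - 1/E)
d(-3)*(2 + Y*(2*(-4 + 1))) = (5/3 - 1/(-3))*(2 - 2*(-4 + 1)) = (5/3 - 1*(-1/3))*(2 - 2*(-3)) = (5/3 + 1/3)*(2 - 1*(-6)) = 2*(2 + 6) = 2*8 = 16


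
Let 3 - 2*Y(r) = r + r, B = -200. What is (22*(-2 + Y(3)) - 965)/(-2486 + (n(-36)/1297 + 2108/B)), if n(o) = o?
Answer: 67573700/161902419 ≈ 0.41737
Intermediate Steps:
Y(r) = 3/2 - r (Y(r) = 3/2 - (r + r)/2 = 3/2 - r)
(22*(-2 + Y(3)) - 965)/(-2486 + (n(-36)/1297 + 2108/B)) = (22*(-2 + (3/2 - 1*3)) - 965)/(-2486 + (-36/1297 + 2108/(-200))) = (22*(-2 + (3/2 - 3)) - 965)/(-2486 + (-36*1/1297 + 2108*(-1/200))) = (22*(-2 - 3/2) - 965)/(-2486 + (-36/1297 - 527/50)) = (22*(-7/2) - 965)/(-2486 - 685319/64850) = (-77 - 965)/(-161902419/64850) = -1042*(-64850/161902419) = 67573700/161902419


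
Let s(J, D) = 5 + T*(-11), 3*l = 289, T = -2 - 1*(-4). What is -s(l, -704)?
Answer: 17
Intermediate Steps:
T = 2 (T = -2 + 4 = 2)
l = 289/3 (l = (1/3)*289 = 289/3 ≈ 96.333)
s(J, D) = -17 (s(J, D) = 5 + 2*(-11) = 5 - 22 = -17)
-s(l, -704) = -1*(-17) = 17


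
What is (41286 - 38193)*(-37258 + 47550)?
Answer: 31833156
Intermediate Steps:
(41286 - 38193)*(-37258 + 47550) = 3093*10292 = 31833156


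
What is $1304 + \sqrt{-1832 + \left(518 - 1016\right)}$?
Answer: $1304 + i \sqrt{2330} \approx 1304.0 + 48.27 i$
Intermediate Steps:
$1304 + \sqrt{-1832 + \left(518 - 1016\right)} = 1304 + \sqrt{-1832 - 498} = 1304 + \sqrt{-2330} = 1304 + i \sqrt{2330}$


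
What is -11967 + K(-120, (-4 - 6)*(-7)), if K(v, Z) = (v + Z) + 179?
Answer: -11838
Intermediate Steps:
K(v, Z) = 179 + Z + v (K(v, Z) = (Z + v) + 179 = 179 + Z + v)
-11967 + K(-120, (-4 - 6)*(-7)) = -11967 + (179 + (-4 - 6)*(-7) - 120) = -11967 + (179 - 10*(-7) - 120) = -11967 + (179 + 70 - 120) = -11967 + 129 = -11838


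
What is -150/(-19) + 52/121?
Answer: 19138/2299 ≈ 8.3245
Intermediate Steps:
-150/(-19) + 52/121 = -150*(-1/19) + 52*(1/121) = 150/19 + 52/121 = 19138/2299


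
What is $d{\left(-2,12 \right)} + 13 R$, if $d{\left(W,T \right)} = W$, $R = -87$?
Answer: $-1133$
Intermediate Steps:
$d{\left(-2,12 \right)} + 13 R = -2 + 13 \left(-87\right) = -2 - 1131 = -1133$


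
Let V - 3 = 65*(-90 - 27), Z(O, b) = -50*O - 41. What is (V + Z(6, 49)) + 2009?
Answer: -5934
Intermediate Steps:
Z(O, b) = -41 - 50*O
V = -7602 (V = 3 + 65*(-90 - 27) = 3 + 65*(-117) = 3 - 7605 = -7602)
(V + Z(6, 49)) + 2009 = (-7602 + (-41 - 50*6)) + 2009 = (-7602 + (-41 - 300)) + 2009 = (-7602 - 341) + 2009 = -7943 + 2009 = -5934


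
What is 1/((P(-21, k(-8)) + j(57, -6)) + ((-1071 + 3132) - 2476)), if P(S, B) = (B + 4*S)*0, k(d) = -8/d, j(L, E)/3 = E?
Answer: -1/433 ≈ -0.0023095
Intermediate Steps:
j(L, E) = 3*E
P(S, B) = 0
1/((P(-21, k(-8)) + j(57, -6)) + ((-1071 + 3132) - 2476)) = 1/((0 + 3*(-6)) + ((-1071 + 3132) - 2476)) = 1/((0 - 18) + (2061 - 2476)) = 1/(-18 - 415) = 1/(-433) = -1/433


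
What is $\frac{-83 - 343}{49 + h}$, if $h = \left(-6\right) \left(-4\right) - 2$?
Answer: $-6$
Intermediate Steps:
$h = 22$ ($h = 24 - 2 = 22$)
$\frac{-83 - 343}{49 + h} = \frac{-83 - 343}{49 + 22} = - \frac{426}{71} = \left(-426\right) \frac{1}{71} = -6$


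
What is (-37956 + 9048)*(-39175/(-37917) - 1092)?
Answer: 12078927188/383 ≈ 3.1538e+7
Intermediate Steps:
(-37956 + 9048)*(-39175/(-37917) - 1092) = -28908*(-39175*(-1/37917) - 1092) = -28908*(39175/37917 - 1092) = -28908*(-41366189/37917) = 12078927188/383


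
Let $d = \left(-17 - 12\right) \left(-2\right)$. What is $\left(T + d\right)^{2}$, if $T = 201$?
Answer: $67081$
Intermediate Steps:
$d = 58$ ($d = \left(-29\right) \left(-2\right) = 58$)
$\left(T + d\right)^{2} = \left(201 + 58\right)^{2} = 259^{2} = 67081$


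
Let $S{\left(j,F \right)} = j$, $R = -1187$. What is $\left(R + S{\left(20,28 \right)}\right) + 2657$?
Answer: $1490$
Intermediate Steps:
$\left(R + S{\left(20,28 \right)}\right) + 2657 = \left(-1187 + 20\right) + 2657 = -1167 + 2657 = 1490$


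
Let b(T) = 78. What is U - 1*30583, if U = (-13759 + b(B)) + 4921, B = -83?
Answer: -39343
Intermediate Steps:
U = -8760 (U = (-13759 + 78) + 4921 = -13681 + 4921 = -8760)
U - 1*30583 = -8760 - 1*30583 = -8760 - 30583 = -39343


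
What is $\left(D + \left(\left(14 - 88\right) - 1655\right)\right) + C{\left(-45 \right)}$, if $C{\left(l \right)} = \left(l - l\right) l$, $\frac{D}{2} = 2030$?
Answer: $2331$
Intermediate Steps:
$D = 4060$ ($D = 2 \cdot 2030 = 4060$)
$C{\left(l \right)} = 0$ ($C{\left(l \right)} = 0 l = 0$)
$\left(D + \left(\left(14 - 88\right) - 1655\right)\right) + C{\left(-45 \right)} = \left(4060 + \left(\left(14 - 88\right) - 1655\right)\right) + 0 = \left(4060 - 1729\right) + 0 = 2331 + 0 = 2331$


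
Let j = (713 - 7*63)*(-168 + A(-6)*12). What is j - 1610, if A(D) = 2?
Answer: -40778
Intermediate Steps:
j = -39168 (j = (713 - 7*63)*(-168 + 2*12) = (713 - 441)*(-168 + 24) = 272*(-144) = -39168)
j - 1610 = -39168 - 1610 = -40778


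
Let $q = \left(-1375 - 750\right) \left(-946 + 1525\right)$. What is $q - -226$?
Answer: $-1230149$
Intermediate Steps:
$q = -1230375$ ($q = \left(-2125\right) 579 = -1230375$)
$q - -226 = -1230375 - -226 = -1230375 + 226 = -1230149$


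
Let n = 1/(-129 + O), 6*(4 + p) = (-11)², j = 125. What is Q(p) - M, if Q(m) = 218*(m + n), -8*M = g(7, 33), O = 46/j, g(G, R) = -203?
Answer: 1349580025/385896 ≈ 3497.3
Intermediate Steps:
p = 97/6 (p = -4 + (⅙)*(-11)² = -4 + (⅙)*121 = -4 + 121/6 = 97/6 ≈ 16.167)
O = 46/125 ≈ 0.36800
n = -125/16079 (n = 1/(-129 + 46/125) = 1/(-16079/125) = -125/16079 ≈ -0.0077741)
M = 203/8 (M = -⅛*(-203) = 203/8 ≈ 25.375)
Q(m) = -27250/16079 + 218*m (Q(m) = 218*(m - 125/16079) = 218*(-125/16079 + m) = -27250/16079 + 218*m)
Q(p) - M = (-27250/16079 + 218*(97/6)) - 1*203/8 = (-27250/16079 + 10573/3) - 203/8 = 169921517/48237 - 203/8 = 1349580025/385896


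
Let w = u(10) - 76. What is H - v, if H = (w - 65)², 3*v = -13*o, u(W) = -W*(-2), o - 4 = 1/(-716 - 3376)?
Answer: 179945687/12276 ≈ 14658.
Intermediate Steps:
o = 16367/4092 (o = 4 + 1/(-716 - 3376) = 4 + 1/(-4092) = 4 - 1/4092 = 16367/4092 ≈ 3.9998)
u(W) = 2*W (u(W) = -(-2)*W = 2*W)
w = -56 (w = 2*10 - 76 = 20 - 76 = -56)
v = -212771/12276 (v = (-13*16367/4092)/3 = (⅓)*(-212771/4092) = -212771/12276 ≈ -17.332)
H = 14641 (H = (-56 - 65)² = (-121)² = 14641)
H - v = 14641 - 1*(-212771/12276) = 14641 + 212771/12276 = 179945687/12276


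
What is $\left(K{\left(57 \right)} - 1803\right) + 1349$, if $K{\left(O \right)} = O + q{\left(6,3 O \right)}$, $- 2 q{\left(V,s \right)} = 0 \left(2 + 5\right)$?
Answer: $-397$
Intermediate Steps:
$q{\left(V,s \right)} = 0$ ($q{\left(V,s \right)} = - \frac{0 \left(2 + 5\right)}{2} = - \frac{0 \cdot 7}{2} = \left(- \frac{1}{2}\right) 0 = 0$)
$K{\left(O \right)} = O$ ($K{\left(O \right)} = O + 0 = O$)
$\left(K{\left(57 \right)} - 1803\right) + 1349 = \left(57 - 1803\right) + 1349 = -1746 + 1349 = -397$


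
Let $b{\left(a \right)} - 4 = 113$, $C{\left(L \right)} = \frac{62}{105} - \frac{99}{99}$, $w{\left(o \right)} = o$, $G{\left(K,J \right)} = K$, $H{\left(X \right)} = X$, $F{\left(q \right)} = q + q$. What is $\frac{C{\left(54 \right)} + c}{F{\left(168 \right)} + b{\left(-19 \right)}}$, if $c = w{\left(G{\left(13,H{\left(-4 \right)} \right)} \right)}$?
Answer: $\frac{1322}{47565} \approx 0.027794$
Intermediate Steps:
$F{\left(q \right)} = 2 q$
$c = 13$
$C{\left(L \right)} = - \frac{43}{105}$ ($C{\left(L \right)} = 62 \cdot \frac{1}{105} - 1 = \frac{62}{105} - 1 = - \frac{43}{105}$)
$b{\left(a \right)} = 117$ ($b{\left(a \right)} = 4 + 113 = 117$)
$\frac{C{\left(54 \right)} + c}{F{\left(168 \right)} + b{\left(-19 \right)}} = \frac{- \frac{43}{105} + 13}{2 \cdot 168 + 117} = \frac{1322}{105 \left(336 + 117\right)} = \frac{1322}{105 \cdot 453} = \frac{1322}{105} \cdot \frac{1}{453} = \frac{1322}{47565}$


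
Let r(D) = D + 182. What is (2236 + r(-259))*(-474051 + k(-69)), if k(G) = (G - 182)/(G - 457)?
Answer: -538347891425/526 ≈ -1.0235e+9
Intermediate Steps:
k(G) = (-182 + G)/(-457 + G)
r(D) = 182 + D
(2236 + r(-259))*(-474051 + k(-69)) = (2236 + (182 - 259))*(-474051 + (-182 - 69)/(-457 - 69)) = (2236 - 77)*(-474051 - 251/(-526)) = 2159*(-474051 - 1/526*(-251)) = 2159*(-474051 + 251/526) = 2159*(-249350575/526) = -538347891425/526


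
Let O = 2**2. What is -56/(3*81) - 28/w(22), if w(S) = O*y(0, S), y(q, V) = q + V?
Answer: -2933/5346 ≈ -0.54863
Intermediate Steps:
O = 4
y(q, V) = V + q
w(S) = 4*S (w(S) = 4*(S + 0) = 4*S)
-56/(3*81) - 28/w(22) = -56/(3*81) - 28/(4*22) = -56/243 - 28/88 = -56*1/243 - 28*1/88 = -56/243 - 7/22 = -2933/5346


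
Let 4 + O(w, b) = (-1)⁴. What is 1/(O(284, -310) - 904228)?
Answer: -1/904231 ≈ -1.1059e-6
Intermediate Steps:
O(w, b) = -3 (O(w, b) = -4 + (-1)⁴ = -4 + 1 = -3)
1/(O(284, -310) - 904228) = 1/(-3 - 904228) = 1/(-904231) = -1/904231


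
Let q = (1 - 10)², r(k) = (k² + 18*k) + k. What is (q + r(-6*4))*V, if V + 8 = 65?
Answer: 11457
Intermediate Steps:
r(k) = k² + 19*k
V = 57 (V = -8 + 65 = 57)
q = 81 (q = (-9)² = 81)
(q + r(-6*4))*V = (81 + (-6*4)*(19 - 6*4))*57 = (81 - 24*(19 - 24))*57 = (81 - 24*(-5))*57 = (81 + 120)*57 = 201*57 = 11457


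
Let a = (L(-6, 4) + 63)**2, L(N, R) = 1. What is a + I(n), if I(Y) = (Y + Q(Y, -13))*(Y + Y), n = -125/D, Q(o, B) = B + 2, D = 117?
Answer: 56423144/13689 ≈ 4121.8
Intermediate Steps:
Q(o, B) = 2 + B
n = -125/117 ≈ -1.0684
I(Y) = 2*Y*(-11 + Y) (I(Y) = (Y + (2 - 13))*(Y + Y) = (Y - 11)*(2*Y) = (-11 + Y)*(2*Y) = 2*Y*(-11 + Y))
a = 4096 (a = (1 + 63)**2 = 64**2 = 4096)
a + I(n) = 4096 + 2*(-125/117)*(-11 - 125/117) = 4096 + 2*(-125/117)*(-1412/117) = 4096 + 353000/13689 = 56423144/13689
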